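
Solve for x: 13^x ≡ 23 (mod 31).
27

Baby-step giant-step with step n = ⌈√31⌉ = 6.
Baby steps 13^j mod 31 (j:value) for j=0..5: 0:1, 1:13, 2:14, 3:27, 4:10, 5:6.
Giant-step multiplier: 13^(-6) ≡ 13^(30-6) = 13^24 ≡ 2 (mod 31).
Giant steps γ_i = 23·2^i mod 31: γ_0=23, γ_1=15, γ_2=30, γ_3=29, γ_4=27 (in table at j=3).
x = i·n + j = 4·6 + 3 = 27.
Check: 13^27 ≡ 23 (mod 31).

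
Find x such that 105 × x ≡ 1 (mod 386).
125

gcd(105, 386) = 1, so the inverse exists.
Extended Euclidean algorithm on (386, 105):
386 = 3 × 105 + 71  ⟹  71 = (1)·386 + (-3)·105
105 = 1 × 71 + 34  ⟹  34 = (-1)·386 + (4)·105
71 = 2 × 34 + 3  ⟹  3 = (3)·386 + (-11)·105
34 = 11 × 3 + 1  ⟹  1 = (-34)·386 + (125)·105
So (125)·105 ≡ 1 (mod 386), i.e. 105^(-1) ≡ 125 (mod 386).
Check: 105 × 125 = 13125 ≡ 1 (mod 386)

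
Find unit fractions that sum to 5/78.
1/16 + 1/624

Greedy algorithm:
5/78: ceiling(78/5) = 16, use 1/16
1/624: ceiling(624/1) = 624, use 1/624
Result: 5/78 = 1/16 + 1/624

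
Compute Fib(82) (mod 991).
195

Matrix identity: Q^n = [[F_(n+1), F_n], [F_n, F_(n-1)]] with Q = [[1,1],[1,0]].
n = 82 = 1010010₂. Square-and-multiply, entries mod 991:
Q^1 = [[1,1],[1,0]]
Q^2 = (Q^1)² = [[2,1],[1,1]]
Q^5 = (Q^2)²·Q = [[8,5],[5,3]]
Q^10 = (Q^5)² = [[89,55],[55,34]]
Q^20 = (Q^10)² = [[45,819],[819,217]]
Q^41 = (Q^20)²·Q = [[419,888],[888,522]]
Q^82 = (Q^41)² = [[853,195],[195,658]]
F_82 mod 991 = Q^82[0][1] = 195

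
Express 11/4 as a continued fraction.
[2; 1, 3]

Euclidean algorithm steps:
11 = 2 × 4 + 3
4 = 1 × 3 + 1
3 = 3 × 1 + 0
Continued fraction: [2; 1, 3]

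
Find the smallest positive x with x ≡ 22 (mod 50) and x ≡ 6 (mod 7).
272

Using Chinese Remainder Theorem:
M = 50 × 7 = 350
M1 = 7, M2 = 50
y1 = 7^(-1) mod 50 = 43
y2 = 50^(-1) mod 7 = 1
x = (22×7×43 + 6×50×1) mod 350 = 272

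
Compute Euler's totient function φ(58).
28

58 = 2 × 29
φ(n) = n × ∏(1 - 1/p) for each prime p dividing n
φ(58) = 58 × (1 - 1/2) × (1 - 1/29) = 28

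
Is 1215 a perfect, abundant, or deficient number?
deficient

Proper divisors of 1215: sum = 1 + 3 + 5 + 9 + 15 + 27 + 45 + 81 + 135 + 243 + 405 = 969
Since 969 < 1215, 1215 is deficient.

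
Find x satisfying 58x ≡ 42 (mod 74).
x ≡ 2 (mod 37)

gcd(58, 74) = 2, which divides 42, so solutions exist.
Divide through by 2: 29x ≡ 21 (mod 37).
Find 29^(-1) mod 37 by the extended Euclidean algorithm:
37 = 1 × 29 + 8  ⟹  8 = (1)·37 + (-1)·29
29 = 3 × 8 + 5  ⟹  5 = (-3)·37 + (4)·29
8 = 1 × 5 + 3  ⟹  3 = (4)·37 + (-5)·29
5 = 1 × 3 + 2  ⟹  2 = (-7)·37 + (9)·29
3 = 1 × 2 + 1  ⟹  1 = (11)·37 + (-14)·29
So (-14)·29 ≡ 1 (mod 37), i.e. 29^(-1) ≡ -14 ≡ 23 (mod 37).
x ≡ 23 × 21 = 483 ≡ 2 (mod 37).
Check: 58 × 2 = 116 ≡ 42 (mod 74).
x ≡ 2 (mod 37), giving 2 solutions mod 74.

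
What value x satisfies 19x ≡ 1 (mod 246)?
13

gcd(19, 246) = 1, so the inverse exists.
Extended Euclidean algorithm on (246, 19):
246 = 12 × 19 + 18  ⟹  18 = (1)·246 + (-12)·19
19 = 1 × 18 + 1  ⟹  1 = (-1)·246 + (13)·19
So (13)·19 ≡ 1 (mod 246), i.e. 19^(-1) ≡ 13 (mod 246).
Check: 19 × 13 = 247 ≡ 1 (mod 246)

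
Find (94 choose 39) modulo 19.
13

Using Lucas' theorem:
Write n=94 and k=39 in base 19:
n in base 19: [4, 18]
k in base 19: [2, 1]
C(94,39) mod 19 = ∏ C(n_i, k_i) mod 19
Digit binomials (mod 19): C(4,2) = 6; C(18,1) = 18
Product: 6 × 18 = 108 ≡ 13 (mod 19)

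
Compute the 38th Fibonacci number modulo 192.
41

Matrix identity: Q^n = [[F_(n+1), F_n], [F_n, F_(n-1)]] with Q = [[1,1],[1,0]].
n = 38 = 100110₂. Square-and-multiply, entries mod 192:
Q^1 = [[1,1],[1,0]]
Q^2 = (Q^1)² = [[2,1],[1,1]]
Q^4 = (Q^2)² = [[5,3],[3,2]]
Q^9 = (Q^4)²·Q = [[55,34],[34,21]]
Q^19 = (Q^9)²·Q = [[45,149],[149,88]]
Q^38 = (Q^19)² = [[34,41],[41,185]]
F_38 mod 192 = Q^38[0][1] = 41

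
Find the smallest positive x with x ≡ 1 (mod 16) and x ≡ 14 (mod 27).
257

Using Chinese Remainder Theorem:
M = 16 × 27 = 432
M1 = 27, M2 = 16
y1 = 27^(-1) mod 16 = 3
y2 = 16^(-1) mod 27 = 22
x = (1×27×3 + 14×16×22) mod 432 = 257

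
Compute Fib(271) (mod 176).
45

Matrix identity: Q^n = [[F_(n+1), F_n], [F_n, F_(n-1)]] with Q = [[1,1],[1,0]].
n = 271 = 100001111₂. Square-and-multiply, entries mod 176:
Q^1 = [[1,1],[1,0]]
Q^2 = (Q^1)² = [[2,1],[1,1]]
Q^4 = (Q^2)² = [[5,3],[3,2]]
Q^8 = (Q^4)² = [[34,21],[21,13]]
Q^16 = (Q^8)² = [[13,107],[107,82]]
Q^33 = (Q^16)²·Q = [[135,2],[2,133]]
Q^67 = (Q^33)²·Q = [[109,101],[101,8]]
Q^135 = (Q^67)²·Q = [[107,82],[82,25]]
Q^271 = (Q^135)²·Q = [[133,45],[45,88]]
F_271 mod 176 = Q^271[0][1] = 45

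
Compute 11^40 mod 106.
95

Repeated squaring. Binary of 40 = 101000.
11^1 ≡ 11 (mod 106); 11^2 ≡ 15 (mod 106); 11^4 ≡ 13 (mod 106); 11^8 ≡ 63 (mod 106); 11^16 ≡ 47 (mod 106); 11^32 ≡ 89 (mod 106)
11^40 = 11^8 × 11^32 ≡ 95 (mod 106)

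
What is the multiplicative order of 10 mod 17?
16

17 is prime, so ord(10) divides φ(17) = 16.
Divisors of 16: 1, 2, 4, 8, 16.
Repeated squaring: 10^1 ≡ 10, 10^2 ≡ 15, 10^4 ≡ 4, 10^8 ≡ 16, 10^16 ≡ 1 (mod 17).
Test 10^d mod 17 for each divisor d in increasing order:
10^1 ≡ 10
10^2 ≡ 15
10^4 ≡ 4
10^8 ≡ 16
10^16 ≡ 1  ← first divisor giving 1
The order is 16.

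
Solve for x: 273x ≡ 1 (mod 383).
94

gcd(273, 383) = 1, so the inverse exists.
Extended Euclidean algorithm on (383, 273):
383 = 1 × 273 + 110  ⟹  110 = (1)·383 + (-1)·273
273 = 2 × 110 + 53  ⟹  53 = (-2)·383 + (3)·273
110 = 2 × 53 + 4  ⟹  4 = (5)·383 + (-7)·273
53 = 13 × 4 + 1  ⟹  1 = (-67)·383 + (94)·273
So (94)·273 ≡ 1 (mod 383), i.e. 273^(-1) ≡ 94 (mod 383).
Check: 273 × 94 = 25662 ≡ 1 (mod 383)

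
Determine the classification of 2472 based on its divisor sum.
abundant

Proper divisors of 2472: sum = 1 + 2 + 3 + 4 + 6 + 8 + 12 + 24 + 103 + 206 + 309 + 412 + 618 + 824 + 1236 = 3768
Since 3768 > 2472, 2472 is abundant.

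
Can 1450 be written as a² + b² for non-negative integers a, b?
9² + 37² (a=9, b=37)

Factorization: 1450 = 2 × 5^2 × 29
By Fermat: n is sum of two squares iff every prime p ≡ 3 (mod 4) appears to even power.
All primes ≡ 3 (mod 4) appear to even power.
Search a = 0, 1, 2, … for 1450 - a² a perfect square: first hit at a = 9: 1450 - 81 = 1369 = 37².
1450 = 9² + 37² = 81 + 1369 ✓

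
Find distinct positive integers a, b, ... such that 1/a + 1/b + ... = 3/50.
1/17 + 1/850

Greedy algorithm:
3/50: ceiling(50/3) = 17, use 1/17
1/850: ceiling(850/1) = 850, use 1/850
Result: 3/50 = 1/17 + 1/850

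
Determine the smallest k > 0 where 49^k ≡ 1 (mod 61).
30

61 is prime, so ord(49) divides φ(61) = 60.
Divisors of 60: 1, 2, 3, 4, 5, 6, 10, 12, 15, 20, 30, 60.
Repeated squaring: 49^1 ≡ 49, 49^2 ≡ 22, 49^4 ≡ 57, 49^8 ≡ 16, 49^16 ≡ 12, 49^32 ≡ 22 (mod 61).
Test 49^d mod 61 for each divisor d in increasing order:
49^1 ≡ 49
49^2 ≡ 22
49^3 = 49^2·49^1 ≡ 41
49^4 ≡ 57
49^5 = 49^4·49^1 ≡ 48
49^6 = 49^4·49^2 ≡ 34
49^10 = 49^8·49^2 ≡ 47
49^12 = 49^8·49^4 ≡ 58
49^15 = 49^8·49^4·49^2·49^1 ≡ 60
49^20 = 49^16·49^4 ≡ 13
49^30 = 49^16·49^8·49^4·49^2 ≡ 1  ← first divisor giving 1
The order is 30.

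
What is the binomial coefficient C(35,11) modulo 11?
3

Using Lucas' theorem:
Write n=35 and k=11 in base 11:
n in base 11: [3, 2]
k in base 11: [1, 0]
C(35,11) mod 11 = ∏ C(n_i, k_i) mod 11
Digit binomials (mod 11): C(3,1) = 3; C(2,0) = 1
Product: 3 × 1 = 3 ≡ 3 (mod 11)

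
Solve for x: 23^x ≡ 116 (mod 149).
34

Baby-step giant-step with step n = ⌈√149⌉ = 13.
Baby steps 23^j mod 149 (j:value) for j=0..12: 0:1, 1:23, 2:82, 3:98, 4:19, 5:139, 6:68, 7:74, 8:63, 9:108, 10:100, 11:65, 12:5.
Giant-step multiplier: 23^(-13) ≡ 23^(148-13) = 23^135 ≡ 92 (mod 149).
Giant steps γ_i = 116·92^i mod 149: γ_0=116, γ_1=93, γ_2=63 (in table at j=8).
x = i·n + j = 2·13 + 8 = 34.
Check: 23^34 ≡ 116 (mod 149).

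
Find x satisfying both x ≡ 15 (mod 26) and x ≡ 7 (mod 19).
197

Using Chinese Remainder Theorem:
M = 26 × 19 = 494
M1 = 19, M2 = 26
y1 = 19^(-1) mod 26 = 11
y2 = 26^(-1) mod 19 = 11
x = (15×19×11 + 7×26×11) mod 494 = 197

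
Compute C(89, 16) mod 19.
0

Using Lucas' theorem:
Write n=89 and k=16 in base 19:
n in base 19: [4, 13]
k in base 19: [0, 16]
C(89,16) mod 19 = ∏ C(n_i, k_i) mod 19
Digit binomials (mod 19): C(4,0) = 1; C(13,16) = 0 (k_i > n_i)
Product: 1 × 0 = 0 ≡ 0 (mod 19)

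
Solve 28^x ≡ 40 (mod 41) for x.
20

Baby-step giant-step with step n = ⌈√41⌉ = 7.
Baby steps 28^j mod 41 (j:value) for j=0..6: 0:1, 1:28, 2:5, 3:17, 4:25, 5:3, 6:2.
Giant-step multiplier: 28^(-7) ≡ 28^(40-7) = 28^33 ≡ 11 (mod 41).
Giant steps γ_i = 40·11^i mod 41: γ_0=40, γ_1=30, γ_2=2 (in table at j=6).
x = i·n + j = 2·7 + 6 = 20.
Check: 28^20 ≡ 40 (mod 41).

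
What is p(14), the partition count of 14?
135

p(n) counts ways to write n as a sum of positive integers (order ignored).
Euler's pentagonal recurrence: p(k) = p(k-1) + p(k-2) - p(k-5) - p(k-7) + p(k-12) + p(k-15) - ... (offsets j(3j∓1)/2, signs ++--, p(0)=1, p(<0)=0).
DP table for k = 0..13: p(0)=1, p(1)=1, p(2)=2, p(3)=3, p(4)=5, p(5)=7, p(6)=11, p(7)=15, p(8)=22, p(9)=30, p(10)=42, p(11)=56, p(12)=77, p(13)=101.
Final step: p(14) = p(13) + p(12) - p(9) - p(7) + p(2)
= 101 + 77 - 30 - 15 + 2
= 135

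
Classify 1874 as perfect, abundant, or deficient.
deficient

Proper divisors of 1874: sum = 1 + 2 + 937 = 940
Since 940 < 1874, 1874 is deficient.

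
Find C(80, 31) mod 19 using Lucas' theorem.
0

Using Lucas' theorem:
Write n=80 and k=31 in base 19:
n in base 19: [4, 4]
k in base 19: [1, 12]
C(80,31) mod 19 = ∏ C(n_i, k_i) mod 19
Digit binomials (mod 19): C(4,1) = 4; C(4,12) = 0 (k_i > n_i)
Product: 4 × 0 = 0 ≡ 0 (mod 19)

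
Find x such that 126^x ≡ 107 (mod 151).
141

Baby-step giant-step with step n = ⌈√151⌉ = 13.
Baby steps 126^j mod 151 (j:value) for j=0..12: 0:1, 1:126, 2:21, 3:79, 4:139, 5:149, 6:50, 7:109, 8:144, 9:24, 10:4, 11:51, 12:84.
Giant-step multiplier: 126^(-13) ≡ 126^(150-13) = 126^137 ≡ 54 (mod 151).
Giant steps γ_i = 107·54^i mod 151: γ_0=107, γ_1=40, γ_2=46, γ_3=68, γ_4=48, γ_5=25, γ_6=142, γ_7=118, γ_8=30, γ_9=110, γ_10=51 (in table at j=11).
x = i·n + j = 10·13 + 11 = 141.
Check: 126^141 ≡ 107 (mod 151).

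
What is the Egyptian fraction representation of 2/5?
1/3 + 1/15

Greedy algorithm:
2/5: ceiling(5/2) = 3, use 1/3
1/15: ceiling(15/1) = 15, use 1/15
Result: 2/5 = 1/3 + 1/15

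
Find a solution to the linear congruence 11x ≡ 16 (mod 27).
x ≡ 26 (mod 27)

gcd(11, 27) = 1, which divides 16, so solutions exist.
Find 11^(-1) mod 27 by the extended Euclidean algorithm:
27 = 2 × 11 + 5  ⟹  5 = (1)·27 + (-2)·11
11 = 2 × 5 + 1  ⟹  1 = (-2)·27 + (5)·11
So (5)·11 ≡ 1 (mod 27), i.e. 11^(-1) ≡ 5 (mod 27).
x ≡ 5 × 16 = 80 ≡ 26 (mod 27).
Check: 11 × 26 = 286 ≡ 16 (mod 27).
Unique solution: x ≡ 26 (mod 27)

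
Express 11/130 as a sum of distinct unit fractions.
1/12 + 1/780

Greedy algorithm:
11/130: ceiling(130/11) = 12, use 1/12
1/780: ceiling(780/1) = 780, use 1/780
Result: 11/130 = 1/12 + 1/780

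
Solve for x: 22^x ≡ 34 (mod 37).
20

Baby-step giant-step with step n = ⌈√37⌉ = 7.
Baby steps 22^j mod 37 (j:value) for j=0..6: 0:1, 1:22, 2:3, 3:29, 4:9, 5:13, 6:27.
Giant-step multiplier: 22^(-7) ≡ 22^(36-7) = 22^29 ≡ 19 (mod 37).
Giant steps γ_i = 34·19^i mod 37: γ_0=34, γ_1=17, γ_2=27 (in table at j=6).
x = i·n + j = 2·7 + 6 = 20.
Check: 22^20 ≡ 34 (mod 37).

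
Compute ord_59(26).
29

59 is prime, so ord(26) divides φ(59) = 58.
Divisors of 58: 1, 2, 29, 58.
Repeated squaring: 26^1 ≡ 26, 26^2 ≡ 27, 26^4 ≡ 21, 26^8 ≡ 28, 26^16 ≡ 17, 26^32 ≡ 53 (mod 59).
Test 26^d mod 59 for each divisor d in increasing order:
26^1 ≡ 26
26^2 ≡ 27
26^29 = 26^16·26^8·26^4·26^1 ≡ 1  ← first divisor giving 1
The order is 29.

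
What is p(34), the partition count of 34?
12310

p(n) counts ways to write n as a sum of positive integers (order ignored).
Euler's pentagonal recurrence: p(k) = p(k-1) + p(k-2) - p(k-5) - p(k-7) + p(k-12) + p(k-15) - ... (offsets j(3j∓1)/2, signs ++--, p(0)=1, p(<0)=0).
DP table for k = 0..33: p(0)=1, p(1)=1, p(2)=2, p(3)=3, p(4)=5, p(5)=7, p(6)=11, p(7)=15, p(8)=22, p(9)=30, p(10)=42, p(11)=56, p(12)=77, p(13)=101, p(14)=135, p(15)=176, p(16)=231, p(17)=297, p(18)=385, p(19)=490, p(20)=627, p(21)=792, p(22)=1002, p(23)=1255, p(24)=1575, p(25)=1958, p(26)=2436, p(27)=3010, p(28)=3718, p(29)=4565, p(30)=5604, p(31)=6842, p(32)=8349, p(33)=10143.
Final step: p(34) = p(33) + p(32) - p(29) - p(27) + p(22) + p(19) - p(12) - p(8)
= 10143 + 8349 - 4565 - 3010 + 1002 + 490 - 77 - 22
= 12310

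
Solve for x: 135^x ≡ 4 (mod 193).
20

Baby-step giant-step with step n = ⌈√193⌉ = 14.
Baby steps 135^j mod 193 (j:value) for j=0..13: 0:1, 1:135, 2:83, 3:11, 4:134, 5:141, 6:121, 7:123, 8:7, 9:173, 10:2, 11:77, 12:166, 13:22.
Giant-step multiplier: 135^(-14) ≡ 135^(192-14) = 135^178 ≡ 175 (mod 193).
Giant steps γ_i = 4·175^i mod 193: γ_0=4, γ_1=121 (in table at j=6).
x = i·n + j = 1·14 + 6 = 20.
Check: 135^20 ≡ 4 (mod 193).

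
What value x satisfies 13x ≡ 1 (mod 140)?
97

gcd(13, 140) = 1, so the inverse exists.
Extended Euclidean algorithm on (140, 13):
140 = 10 × 13 + 10  ⟹  10 = (1)·140 + (-10)·13
13 = 1 × 10 + 3  ⟹  3 = (-1)·140 + (11)·13
10 = 3 × 3 + 1  ⟹  1 = (4)·140 + (-43)·13
So (-43)·13 ≡ 1 (mod 140), i.e. 13^(-1) ≡ -43 ≡ 97 (mod 140).
Check: 13 × 97 = 1261 ≡ 1 (mod 140)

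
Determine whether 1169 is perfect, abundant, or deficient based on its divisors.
deficient

Proper divisors of 1169: sum = 1 + 7 + 167 = 175
Since 175 < 1169, 1169 is deficient.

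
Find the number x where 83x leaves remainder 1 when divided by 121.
35

gcd(83, 121) = 1, so the inverse exists.
Extended Euclidean algorithm on (121, 83):
121 = 1 × 83 + 38  ⟹  38 = (1)·121 + (-1)·83
83 = 2 × 38 + 7  ⟹  7 = (-2)·121 + (3)·83
38 = 5 × 7 + 3  ⟹  3 = (11)·121 + (-16)·83
7 = 2 × 3 + 1  ⟹  1 = (-24)·121 + (35)·83
So (35)·83 ≡ 1 (mod 121), i.e. 83^(-1) ≡ 35 (mod 121).
Check: 83 × 35 = 2905 ≡ 1 (mod 121)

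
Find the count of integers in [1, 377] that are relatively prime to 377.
336

377 = 13 × 29
φ(n) = n × ∏(1 - 1/p) for each prime p dividing n
φ(377) = 377 × (1 - 1/13) × (1 - 1/29) = 336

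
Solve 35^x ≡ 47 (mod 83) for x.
3

Baby-step giant-step with step n = ⌈√83⌉ = 10.
Baby steps 35^j mod 83 (j:value) for j=0..9: 0:1, 1:35, 2:63, 3:47, 4:68, 5:56, 6:51, 7:42, 8:59, 9:73.
h = 47 is already in the table at j=3, so x = 3.
Check: 35^3 ≡ 47 (mod 83).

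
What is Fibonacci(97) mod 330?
277

Matrix identity: Q^n = [[F_(n+1), F_n], [F_n, F_(n-1)]] with Q = [[1,1],[1,0]].
n = 97 = 1100001₂. Square-and-multiply, entries mod 330:
Q^1 = [[1,1],[1,0]]
Q^3 = (Q^1)²·Q = [[3,2],[2,1]]
Q^6 = (Q^3)² = [[13,8],[8,5]]
Q^12 = (Q^6)² = [[233,144],[144,89]]
Q^24 = (Q^12)² = [[115,168],[168,277]]
Q^48 = (Q^24)² = [[199,186],[186,13]]
Q^97 = (Q^48)²·Q = [[109,277],[277,162]]
F_97 mod 330 = Q^97[0][1] = 277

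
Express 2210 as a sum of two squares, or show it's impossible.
1² + 47² (a=1, b=47)

Factorization: 2210 = 2 × 5 × 13 × 17
By Fermat: n is sum of two squares iff every prime p ≡ 3 (mod 4) appears to even power.
All primes ≡ 3 (mod 4) appear to even power.
Search a = 0, 1, 2, … for 2210 - a² a perfect square: first hit at a = 1: 2210 - 1 = 2209 = 47².
2210 = 1² + 47² = 1 + 2209 ✓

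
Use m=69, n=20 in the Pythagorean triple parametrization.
(4361, 2760, 5161)

Euclid's formula: a = m² - n², b = 2mn, c = m² + n²
m = 69, n = 20
a = 69² - 20² = 4761 - 400 = 4361
b = 2 × 69 × 20 = 2760
c = 69² + 20² = 4761 + 400 = 5161
Verification: 4361² + 2760² = 19018321 + 7617600 = 26635921 = 5161² ✓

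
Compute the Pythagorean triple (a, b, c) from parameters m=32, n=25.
(399, 1600, 1649)

Euclid's formula: a = m² - n², b = 2mn, c = m² + n²
m = 32, n = 25
a = 32² - 25² = 1024 - 625 = 399
b = 2 × 32 × 25 = 1600
c = 32² + 25² = 1024 + 625 = 1649
Verification: 399² + 1600² = 159201 + 2560000 = 2719201 = 1649² ✓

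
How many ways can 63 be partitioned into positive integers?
1505499

p(n) counts ways to write n as a sum of positive integers (order ignored).
Euler's pentagonal recurrence: p(k) = p(k-1) + p(k-2) - p(k-5) - p(k-7) + p(k-12) + p(k-15) - ... (offsets j(3j∓1)/2, signs ++--, p(0)=1, p(<0)=0).
DP table for k = 0..62: p(0)=1, p(1)=1, p(2)=2, p(3)=3, p(4)=5, p(5)=7, p(6)=11, p(7)=15, p(8)=22, p(9)=30, p(10)=42, p(11)=56, p(12)=77, p(13)=101, p(14)=135, p(15)=176, p(16)=231, p(17)=297, p(18)=385, p(19)=490, p(20)=627, p(21)=792, p(22)=1002, p(23)=1255, p(24)=1575, p(25)=1958, p(26)=2436, p(27)=3010, p(28)=3718, p(29)=4565, p(30)=5604, p(31)=6842, p(32)=8349, p(33)=10143, p(34)=12310, p(35)=14883, p(36)=17977, p(37)=21637, p(38)=26015, p(39)=31185, p(40)=37338, p(41)=44583, p(42)=53174, p(43)=63261, p(44)=75175, p(45)=89134, p(46)=105558, p(47)=124754, p(48)=147273, p(49)=173525, p(50)=204226, p(51)=239943, p(52)=281589, p(53)=329931, p(54)=386155, p(55)=451276, p(56)=526823, p(57)=614154, p(58)=715220, p(59)=831820, p(60)=966467, p(61)=1121505, p(62)=1300156.
Final step: p(63) = p(62) + p(61) - p(58) - p(56) + p(51) + p(48) - p(41) - p(37) + p(28) + p(23) - p(12) - p(6)
= 1300156 + 1121505 - 715220 - 526823 + 239943 + 147273 - 44583 - 21637 + 3718 + 1255 - 77 - 11
= 1505499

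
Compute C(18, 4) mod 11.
2

Using Lucas' theorem:
Write n=18 and k=4 in base 11:
n in base 11: [1, 7]
k in base 11: [0, 4]
C(18,4) mod 11 = ∏ C(n_i, k_i) mod 11
Digit binomials (mod 11): C(1,0) = 1; C(7,4) = 35 ≡ 2
Product: 1 × 2 = 2 ≡ 2 (mod 11)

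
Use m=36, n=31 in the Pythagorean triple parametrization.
(335, 2232, 2257)

Euclid's formula: a = m² - n², b = 2mn, c = m² + n²
m = 36, n = 31
a = 36² - 31² = 1296 - 961 = 335
b = 2 × 36 × 31 = 2232
c = 36² + 31² = 1296 + 961 = 2257
Verification: 335² + 2232² = 112225 + 4981824 = 5094049 = 2257² ✓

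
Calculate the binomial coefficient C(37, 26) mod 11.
3

Using Lucas' theorem:
Write n=37 and k=26 in base 11:
n in base 11: [3, 4]
k in base 11: [2, 4]
C(37,26) mod 11 = ∏ C(n_i, k_i) mod 11
Digit binomials (mod 11): C(3,2) = 3; C(4,4) = 1
Product: 3 × 1 = 3 ≡ 3 (mod 11)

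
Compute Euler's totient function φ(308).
120

308 = 2^2 × 7 × 11
φ(n) = n × ∏(1 - 1/p) for each prime p dividing n
φ(308) = 308 × (1 - 1/2) × (1 - 1/7) × (1 - 1/11) = 120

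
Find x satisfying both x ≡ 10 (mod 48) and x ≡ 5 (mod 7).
250

Using Chinese Remainder Theorem:
M = 48 × 7 = 336
M1 = 7, M2 = 48
y1 = 7^(-1) mod 48 = 7
y2 = 48^(-1) mod 7 = 6
x = (10×7×7 + 5×48×6) mod 336 = 250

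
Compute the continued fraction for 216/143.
[1; 1, 1, 23, 3]

Euclidean algorithm steps:
216 = 1 × 143 + 73
143 = 1 × 73 + 70
73 = 1 × 70 + 3
70 = 23 × 3 + 1
3 = 3 × 1 + 0
Continued fraction: [1; 1, 1, 23, 3]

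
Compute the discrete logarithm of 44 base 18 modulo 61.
29

Baby-step giant-step with step n = ⌈√61⌉ = 8.
Baby steps 18^j mod 61 (j:value) for j=0..7: 0:1, 1:18, 2:19, 3:37, 4:56, 5:32, 6:27, 7:59.
Giant-step multiplier: 18^(-8) ≡ 18^(60-8) = 18^52 ≡ 22 (mod 61).
Giant steps γ_i = 44·22^i mod 61: γ_0=44, γ_1=53, γ_2=7, γ_3=32 (in table at j=5).
x = i·n + j = 3·8 + 5 = 29.
Check: 18^29 ≡ 44 (mod 61).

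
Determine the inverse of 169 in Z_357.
169

gcd(169, 357) = 1, so the inverse exists.
Extended Euclidean algorithm on (357, 169):
357 = 2 × 169 + 19  ⟹  19 = (1)·357 + (-2)·169
169 = 8 × 19 + 17  ⟹  17 = (-8)·357 + (17)·169
19 = 1 × 17 + 2  ⟹  2 = (9)·357 + (-19)·169
17 = 8 × 2 + 1  ⟹  1 = (-80)·357 + (169)·169
So (169)·169 ≡ 1 (mod 357), i.e. 169^(-1) ≡ 169 (mod 357).
Check: 169 × 169 = 28561 ≡ 1 (mod 357)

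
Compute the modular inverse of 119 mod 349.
44

gcd(119, 349) = 1, so the inverse exists.
Extended Euclidean algorithm on (349, 119):
349 = 2 × 119 + 111  ⟹  111 = (1)·349 + (-2)·119
119 = 1 × 111 + 8  ⟹  8 = (-1)·349 + (3)·119
111 = 13 × 8 + 7  ⟹  7 = (14)·349 + (-41)·119
8 = 1 × 7 + 1  ⟹  1 = (-15)·349 + (44)·119
So (44)·119 ≡ 1 (mod 349), i.e. 119^(-1) ≡ 44 (mod 349).
Check: 119 × 44 = 5236 ≡ 1 (mod 349)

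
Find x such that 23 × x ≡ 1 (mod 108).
47

gcd(23, 108) = 1, so the inverse exists.
Extended Euclidean algorithm on (108, 23):
108 = 4 × 23 + 16  ⟹  16 = (1)·108 + (-4)·23
23 = 1 × 16 + 7  ⟹  7 = (-1)·108 + (5)·23
16 = 2 × 7 + 2  ⟹  2 = (3)·108 + (-14)·23
7 = 3 × 2 + 1  ⟹  1 = (-10)·108 + (47)·23
So (47)·23 ≡ 1 (mod 108), i.e. 23^(-1) ≡ 47 (mod 108).
Check: 23 × 47 = 1081 ≡ 1 (mod 108)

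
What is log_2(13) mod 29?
18

Baby-step giant-step with step n = ⌈√29⌉ = 6.
Baby steps 2^j mod 29 (j:value) for j=0..5: 0:1, 1:2, 2:4, 3:8, 4:16, 5:3.
Giant-step multiplier: 2^(-6) ≡ 2^(28-6) = 2^22 ≡ 5 (mod 29).
Giant steps γ_i = 13·5^i mod 29: γ_0=13, γ_1=7, γ_2=6, γ_3=1 (in table at j=0).
x = i·n + j = 3·6 + 0 = 18.
Check: 2^18 ≡ 13 (mod 29).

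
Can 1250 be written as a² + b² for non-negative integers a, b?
5² + 35² (a=5, b=35)

Factorization: 1250 = 2 × 5^4
By Fermat: n is sum of two squares iff every prime p ≡ 3 (mod 4) appears to even power.
All primes ≡ 3 (mod 4) appear to even power.
Search a = 0, 1, 2, … for 1250 - a² a perfect square: first hit at a = 5: 1250 - 25 = 1225 = 35².
1250 = 5² + 35² = 25 + 1225 ✓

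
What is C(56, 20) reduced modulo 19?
17

Using Lucas' theorem:
Write n=56 and k=20 in base 19:
n in base 19: [2, 18]
k in base 19: [1, 1]
C(56,20) mod 19 = ∏ C(n_i, k_i) mod 19
Digit binomials (mod 19): C(2,1) = 2; C(18,1) = 18
Product: 2 × 18 = 36 ≡ 17 (mod 19)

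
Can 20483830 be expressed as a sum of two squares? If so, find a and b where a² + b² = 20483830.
Not possible

Factorization: 20483830 = 2 × 5 × 127^3
By Fermat: n is sum of two squares iff every prime p ≡ 3 (mod 4) appears to even power.
Prime(s) ≡ 3 (mod 4) with odd exponent: [(127, 3)]
Therefore 20483830 cannot be expressed as a² + b².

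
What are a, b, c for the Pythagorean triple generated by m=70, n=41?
(3219, 5740, 6581)

Euclid's formula: a = m² - n², b = 2mn, c = m² + n²
m = 70, n = 41
a = 70² - 41² = 4900 - 1681 = 3219
b = 2 × 70 × 41 = 5740
c = 70² + 41² = 4900 + 1681 = 6581
Verification: 3219² + 5740² = 10361961 + 32947600 = 43309561 = 6581² ✓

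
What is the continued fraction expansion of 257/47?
[5; 2, 7, 3]

Euclidean algorithm steps:
257 = 5 × 47 + 22
47 = 2 × 22 + 3
22 = 7 × 3 + 1
3 = 3 × 1 + 0
Continued fraction: [5; 2, 7, 3]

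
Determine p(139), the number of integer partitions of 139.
13610949895

p(n) counts ways to write n as a sum of positive integers (order ignored).
Euler's pentagonal recurrence: p(k) = p(k-1) + p(k-2) - p(k-5) - p(k-7) + p(k-12) + p(k-15) - ... (offsets j(3j∓1)/2, signs ++--, p(0)=1, p(<0)=0).
DP table for k = 0..138: p(0)=1, p(1)=1, p(2)=2, p(3)=3, p(4)=5, p(5)=7, p(6)=11, p(7)=15, p(8)=22, p(9)=30, p(10)=42, p(11)=56, p(12)=77, p(13)=101, p(14)=135, p(15)=176, p(16)=231, p(17)=297, p(18)=385, p(19)=490, p(20)=627, p(21)=792, p(22)=1002, p(23)=1255, p(24)=1575, p(25)=1958, p(26)=2436, p(27)=3010, p(28)=3718, p(29)=4565, p(30)=5604, p(31)=6842, p(32)=8349, p(33)=10143, p(34)=12310, p(35)=14883, p(36)=17977, p(37)=21637, p(38)=26015, p(39)=31185, p(40)=37338, p(41)=44583, p(42)=53174, p(43)=63261, p(44)=75175, p(45)=89134, p(46)=105558, p(47)=124754, p(48)=147273, p(49)=173525, p(50)=204226, p(51)=239943, p(52)=281589, p(53)=329931, p(54)=386155, p(55)=451276, p(56)=526823, p(57)=614154, p(58)=715220, p(59)=831820, p(60)=966467, p(61)=1121505, p(62)=1300156, p(63)=1505499, p(64)=1741630, p(65)=2012558, p(66)=2323520, p(67)=2679689, p(68)=3087735, p(69)=3554345, p(70)=4087968, p(71)=4697205, p(72)=5392783, p(73)=6185689, p(74)=7089500, p(75)=8118264, p(76)=9289091, p(77)=10619863, p(78)=12132164, p(79)=13848650, p(80)=15796476, p(81)=18004327, p(82)=20506255, p(83)=23338469, p(84)=26543660, p(85)=30167357, p(86)=34262962, p(87)=38887673, p(88)=44108109, p(89)=49995925, p(90)=56634173, p(91)=64112359, p(92)=72533807, p(93)=82010177, p(94)=92669720, p(95)=104651419, p(96)=118114304, p(97)=133230930, p(98)=150198136, p(99)=169229875, p(100)=190569292, p(101)=214481126, p(102)=241265379, p(103)=271248950, p(104)=304801365, p(105)=342325709, p(106)=384276336, p(107)=431149389, p(108)=483502844, p(109)=541946240, p(110)=607163746, p(111)=679903203, p(112)=761002156, p(113)=851376628, p(114)=952050665, p(115)=1064144451, p(116)=1188908248, p(117)=1327710076, p(118)=1482074143, p(119)=1653668665, p(120)=1844349560, p(121)=2056148051, p(122)=2291320912, p(123)=2552338241, p(124)=2841940500, p(125)=3163127352, p(126)=3519222692, p(127)=3913864295, p(128)=4351078600, p(129)=4835271870, p(130)=5371315400, p(131)=5964539504, p(132)=6620830889, p(133)=7346629512, p(134)=8149040695, p(135)=9035836076, p(136)=10015581680, p(137)=11097645016, p(138)=12292341831.
Final step: p(139) = p(138) + p(137) - p(134) - p(132) + p(127) + p(124) - p(117) - p(113) + p(104) + p(99) - p(88) - p(82) + p(69) + p(62) - p(47) - p(39) + p(22) + p(13)
= 12292341831 + 11097645016 - 8149040695 - 6620830889 + 3913864295 + 2841940500 - 1327710076 - 851376628 + 304801365 + 169229875 - 44108109 - 20506255 + 3554345 + 1300156 - 124754 - 31185 + 1002 + 101
= 13610949895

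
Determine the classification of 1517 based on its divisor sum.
deficient

Proper divisors of 1517: sum = 1 + 37 + 41 = 79
Since 79 < 1517, 1517 is deficient.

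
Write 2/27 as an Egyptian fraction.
1/14 + 1/378

Greedy algorithm:
2/27: ceiling(27/2) = 14, use 1/14
1/378: ceiling(378/1) = 378, use 1/378
Result: 2/27 = 1/14 + 1/378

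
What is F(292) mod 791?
647

Matrix identity: Q^n = [[F_(n+1), F_n], [F_n, F_(n-1)]] with Q = [[1,1],[1,0]].
n = 292 = 100100100₂. Square-and-multiply, entries mod 791:
Q^1 = [[1,1],[1,0]]
Q^2 = (Q^1)² = [[2,1],[1,1]]
Q^4 = (Q^2)² = [[5,3],[3,2]]
Q^9 = (Q^4)²·Q = [[55,34],[34,21]]
Q^18 = (Q^9)² = [[226,211],[211,15]]
Q^36 = (Q^18)² = [[677,227],[227,450]]
Q^73 = (Q^36)²·Q = [[790,454],[454,336]]
Q^146 = (Q^73)² = [[457,218],[218,239]]
Q^292 = (Q^146)² = [[89,647],[647,233]]
F_292 mod 791 = Q^292[0][1] = 647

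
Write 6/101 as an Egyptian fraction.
1/17 + 1/1717

Greedy algorithm:
6/101: ceiling(101/6) = 17, use 1/17
1/1717: ceiling(1717/1) = 1717, use 1/1717
Result: 6/101 = 1/17 + 1/1717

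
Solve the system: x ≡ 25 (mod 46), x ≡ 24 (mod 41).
393

Using Chinese Remainder Theorem:
M = 46 × 41 = 1886
M1 = 41, M2 = 46
y1 = 41^(-1) mod 46 = 9
y2 = 46^(-1) mod 41 = 33
x = (25×41×9 + 24×46×33) mod 1886 = 393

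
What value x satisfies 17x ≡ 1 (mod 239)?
225

gcd(17, 239) = 1, so the inverse exists.
Extended Euclidean algorithm on (239, 17):
239 = 14 × 17 + 1  ⟹  1 = (1)·239 + (-14)·17
So (-14)·17 ≡ 1 (mod 239), i.e. 17^(-1) ≡ -14 ≡ 225 (mod 239).
Check: 17 × 225 = 3825 ≡ 1 (mod 239)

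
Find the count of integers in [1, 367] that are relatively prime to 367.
366

367 = 367
φ(n) = n × ∏(1 - 1/p) for each prime p dividing n
φ(367) = 367 × (1 - 1/367) = 366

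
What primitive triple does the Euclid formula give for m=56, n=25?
(2511, 2800, 3761)

Euclid's formula: a = m² - n², b = 2mn, c = m² + n²
m = 56, n = 25
a = 56² - 25² = 3136 - 625 = 2511
b = 2 × 56 × 25 = 2800
c = 56² + 25² = 3136 + 625 = 3761
Verification: 2511² + 2800² = 6305121 + 7840000 = 14145121 = 3761² ✓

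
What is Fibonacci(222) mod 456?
8

Matrix identity: Q^n = [[F_(n+1), F_n], [F_n, F_(n-1)]] with Q = [[1,1],[1,0]].
n = 222 = 11011110₂. Square-and-multiply, entries mod 456:
Q^1 = [[1,1],[1,0]]
Q^3 = (Q^1)²·Q = [[3,2],[2,1]]
Q^6 = (Q^3)² = [[13,8],[8,5]]
Q^13 = (Q^6)²·Q = [[377,233],[233,144]]
Q^27 = (Q^13)²·Q = [[435,338],[338,97]]
Q^55 = (Q^27)²·Q = [[381,229],[229,152]]
Q^111 = (Q^55)²·Q = [[3,154],[154,305]]
Q^222 = (Q^111)² = [[13,8],[8,5]]
F_222 mod 456 = Q^222[0][1] = 8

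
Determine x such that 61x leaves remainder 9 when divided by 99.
x ≡ 18 (mod 99)

gcd(61, 99) = 1, which divides 9, so solutions exist.
Find 61^(-1) mod 99 by the extended Euclidean algorithm:
99 = 1 × 61 + 38  ⟹  38 = (1)·99 + (-1)·61
61 = 1 × 38 + 23  ⟹  23 = (-1)·99 + (2)·61
38 = 1 × 23 + 15  ⟹  15 = (2)·99 + (-3)·61
23 = 1 × 15 + 8  ⟹  8 = (-3)·99 + (5)·61
15 = 1 × 8 + 7  ⟹  7 = (5)·99 + (-8)·61
8 = 1 × 7 + 1  ⟹  1 = (-8)·99 + (13)·61
So (13)·61 ≡ 1 (mod 99), i.e. 61^(-1) ≡ 13 (mod 99).
x ≡ 13 × 9 = 117 ≡ 18 (mod 99).
Check: 61 × 18 = 1098 ≡ 9 (mod 99).
Unique solution: x ≡ 18 (mod 99)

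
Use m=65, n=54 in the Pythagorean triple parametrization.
(1309, 7020, 7141)

Euclid's formula: a = m² - n², b = 2mn, c = m² + n²
m = 65, n = 54
a = 65² - 54² = 4225 - 2916 = 1309
b = 2 × 65 × 54 = 7020
c = 65² + 54² = 4225 + 2916 = 7141
Verification: 1309² + 7020² = 1713481 + 49280400 = 50993881 = 7141² ✓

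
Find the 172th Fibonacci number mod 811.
673

Matrix identity: Q^n = [[F_(n+1), F_n], [F_n, F_(n-1)]] with Q = [[1,1],[1,0]].
n = 172 = 10101100₂. Square-and-multiply, entries mod 811:
Q^1 = [[1,1],[1,0]]
Q^2 = (Q^1)² = [[2,1],[1,1]]
Q^5 = (Q^2)²·Q = [[8,5],[5,3]]
Q^10 = (Q^5)² = [[89,55],[55,34]]
Q^21 = (Q^10)²·Q = [[680,403],[403,277]]
Q^43 = (Q^21)²·Q = [[785,339],[339,446]]
Q^86 = (Q^43)² = [[435,455],[455,791]]
Q^172 = (Q^86)² = [[482,673],[673,620]]
F_172 mod 811 = Q^172[0][1] = 673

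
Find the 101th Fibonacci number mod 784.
677

Matrix identity: Q^n = [[F_(n+1), F_n], [F_n, F_(n-1)]] with Q = [[1,1],[1,0]].
n = 101 = 1100101₂. Square-and-multiply, entries mod 784:
Q^1 = [[1,1],[1,0]]
Q^3 = (Q^1)²·Q = [[3,2],[2,1]]
Q^6 = (Q^3)² = [[13,8],[8,5]]
Q^12 = (Q^6)² = [[233,144],[144,89]]
Q^25 = (Q^12)²·Q = [[657,545],[545,112]]
Q^50 = (Q^25)² = [[338,449],[449,673]]
Q^101 = (Q^50)²·Q = [[680,677],[677,3]]
F_101 mod 784 = Q^101[0][1] = 677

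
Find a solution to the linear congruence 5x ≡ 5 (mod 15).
x ≡ 1 (mod 3)

gcd(5, 15) = 5, which divides 5, so solutions exist.
Divide through by 5: x ≡ 1 (mod 3).
The coefficient of x is now 1, so x ≡ 1 (mod 3).
Check: 5 × 1 = 5 ≡ 5 (mod 15).
x ≡ 1 (mod 3), giving 5 solutions mod 15.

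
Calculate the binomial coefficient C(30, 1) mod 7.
2

Using Lucas' theorem:
Write n=30 and k=1 in base 7:
n in base 7: [4, 2]
k in base 7: [0, 1]
C(30,1) mod 7 = ∏ C(n_i, k_i) mod 7
Digit binomials (mod 7): C(4,0) = 1; C(2,1) = 2
Product: 1 × 2 = 2 ≡ 2 (mod 7)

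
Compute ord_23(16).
11

23 is prime, so ord(16) divides φ(23) = 22.
Divisors of 22: 1, 2, 11, 22.
Repeated squaring: 16^1 ≡ 16, 16^2 ≡ 3, 16^4 ≡ 9, 16^8 ≡ 12, 16^16 ≡ 6 (mod 23).
Test 16^d mod 23 for each divisor d in increasing order:
16^1 ≡ 16
16^2 ≡ 3
16^11 = 16^8·16^2·16^1 ≡ 1  ← first divisor giving 1
The order is 11.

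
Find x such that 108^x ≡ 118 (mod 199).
41

Baby-step giant-step with step n = ⌈√199⌉ = 15.
Baby steps 108^j mod 199 (j:value) for j=0..14: 0:1, 1:108, 2:122, 3:42, 4:158, 5:149, 6:172, 7:69, 8:89, 9:60, 10:112, 11:156, 12:132, 13:127, 14:184.
Giant-step multiplier: 108^(-15) ≡ 108^(198-15) = 108^183 ≡ 135 (mod 199).
Giant steps γ_i = 118·135^i mod 199: γ_0=118, γ_1=10, γ_2=156 (in table at j=11).
x = i·n + j = 2·15 + 11 = 41.
Check: 108^41 ≡ 118 (mod 199).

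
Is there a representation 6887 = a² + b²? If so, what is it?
Not possible

Factorization: 6887 = 71 × 97
By Fermat: n is sum of two squares iff every prime p ≡ 3 (mod 4) appears to even power.
Prime(s) ≡ 3 (mod 4) with odd exponent: [(71, 1)]
Therefore 6887 cannot be expressed as a² + b².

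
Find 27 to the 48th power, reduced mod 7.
1

Repeated squaring. Binary of 48 = 110000.
27^1 ≡ 6 (mod 7); 27^2 ≡ 1 (mod 7); 27^4 ≡ 1 (mod 7); 27^8 ≡ 1 (mod 7); 27^16 ≡ 1 (mod 7); 27^32 ≡ 1 (mod 7)
27^48 = 27^16 × 27^32 ≡ 1 (mod 7)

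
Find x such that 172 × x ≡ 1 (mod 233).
42

gcd(172, 233) = 1, so the inverse exists.
Extended Euclidean algorithm on (233, 172):
233 = 1 × 172 + 61  ⟹  61 = (1)·233 + (-1)·172
172 = 2 × 61 + 50  ⟹  50 = (-2)·233 + (3)·172
61 = 1 × 50 + 11  ⟹  11 = (3)·233 + (-4)·172
50 = 4 × 11 + 6  ⟹  6 = (-14)·233 + (19)·172
11 = 1 × 6 + 5  ⟹  5 = (17)·233 + (-23)·172
6 = 1 × 5 + 1  ⟹  1 = (-31)·233 + (42)·172
So (42)·172 ≡ 1 (mod 233), i.e. 172^(-1) ≡ 42 (mod 233).
Check: 172 × 42 = 7224 ≡ 1 (mod 233)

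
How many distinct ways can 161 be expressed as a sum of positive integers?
118159068427

p(n) counts ways to write n as a sum of positive integers (order ignored).
Euler's pentagonal recurrence: p(k) = p(k-1) + p(k-2) - p(k-5) - p(k-7) + p(k-12) + p(k-15) - ... (offsets j(3j∓1)/2, signs ++--, p(0)=1, p(<0)=0).
DP table for k = 0..160: p(0)=1, p(1)=1, p(2)=2, p(3)=3, p(4)=5, p(5)=7, p(6)=11, p(7)=15, p(8)=22, p(9)=30, p(10)=42, p(11)=56, p(12)=77, p(13)=101, p(14)=135, p(15)=176, p(16)=231, p(17)=297, p(18)=385, p(19)=490, p(20)=627, p(21)=792, p(22)=1002, p(23)=1255, p(24)=1575, p(25)=1958, p(26)=2436, p(27)=3010, p(28)=3718, p(29)=4565, p(30)=5604, p(31)=6842, p(32)=8349, p(33)=10143, p(34)=12310, p(35)=14883, p(36)=17977, p(37)=21637, p(38)=26015, p(39)=31185, p(40)=37338, p(41)=44583, p(42)=53174, p(43)=63261, p(44)=75175, p(45)=89134, p(46)=105558, p(47)=124754, p(48)=147273, p(49)=173525, p(50)=204226, p(51)=239943, p(52)=281589, p(53)=329931, p(54)=386155, p(55)=451276, p(56)=526823, p(57)=614154, p(58)=715220, p(59)=831820, p(60)=966467, p(61)=1121505, p(62)=1300156, p(63)=1505499, p(64)=1741630, p(65)=2012558, p(66)=2323520, p(67)=2679689, p(68)=3087735, p(69)=3554345, p(70)=4087968, p(71)=4697205, p(72)=5392783, p(73)=6185689, p(74)=7089500, p(75)=8118264, p(76)=9289091, p(77)=10619863, p(78)=12132164, p(79)=13848650, p(80)=15796476, p(81)=18004327, p(82)=20506255, p(83)=23338469, p(84)=26543660, p(85)=30167357, p(86)=34262962, p(87)=38887673, p(88)=44108109, p(89)=49995925, p(90)=56634173, p(91)=64112359, p(92)=72533807, p(93)=82010177, p(94)=92669720, p(95)=104651419, p(96)=118114304, p(97)=133230930, p(98)=150198136, p(99)=169229875, p(100)=190569292, p(101)=214481126, p(102)=241265379, p(103)=271248950, p(104)=304801365, p(105)=342325709, p(106)=384276336, p(107)=431149389, p(108)=483502844, p(109)=541946240, p(110)=607163746, p(111)=679903203, p(112)=761002156, p(113)=851376628, p(114)=952050665, p(115)=1064144451, p(116)=1188908248, p(117)=1327710076, p(118)=1482074143, p(119)=1653668665, p(120)=1844349560, p(121)=2056148051, p(122)=2291320912, p(123)=2552338241, p(124)=2841940500, p(125)=3163127352, p(126)=3519222692, p(127)=3913864295, p(128)=4351078600, p(129)=4835271870, p(130)=5371315400, p(131)=5964539504, p(132)=6620830889, p(133)=7346629512, p(134)=8149040695, p(135)=9035836076, p(136)=10015581680, p(137)=11097645016, p(138)=12292341831, p(139)=13610949895, p(140)=15065878135, p(141)=16670689208, p(142)=18440293320, p(143)=20390982757, p(144)=22540654445, p(145)=24908858009, p(146)=27517052599, p(147)=30388671978, p(148)=33549419497, p(149)=37027355200, p(150)=40853235313, p(151)=45060624582, p(152)=49686288421, p(153)=54770336324, p(154)=60356673280, p(155)=66493182097, p(156)=73232243759, p(157)=80630964769, p(158)=88751778802, p(159)=97662728555, p(160)=107438159466.
Final step: p(161) = p(160) + p(159) - p(156) - p(154) + p(149) + p(146) - p(139) - p(135) + p(126) + p(121) - p(110) - p(104) + p(91) + p(84) - p(69) - p(61) + p(44) + p(35) - p(16) - p(6)
= 107438159466 + 97662728555 - 73232243759 - 60356673280 + 37027355200 + 27517052599 - 13610949895 - 9035836076 + 3519222692 + 2056148051 - 607163746 - 304801365 + 64112359 + 26543660 - 3554345 - 1121505 + 75175 + 14883 - 231 - 11
= 118159068427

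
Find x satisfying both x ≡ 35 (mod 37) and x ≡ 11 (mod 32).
331

Using Chinese Remainder Theorem:
M = 37 × 32 = 1184
M1 = 32, M2 = 37
y1 = 32^(-1) mod 37 = 22
y2 = 37^(-1) mod 32 = 13
x = (35×32×22 + 11×37×13) mod 1184 = 331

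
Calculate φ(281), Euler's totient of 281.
280

281 = 281
φ(n) = n × ∏(1 - 1/p) for each prime p dividing n
φ(281) = 281 × (1 - 1/281) = 280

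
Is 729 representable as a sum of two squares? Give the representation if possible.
0² + 27² (a=0, b=27)

Factorization: 729 = 3^6
By Fermat: n is sum of two squares iff every prime p ≡ 3 (mod 4) appears to even power.
All primes ≡ 3 (mod 4) appear to even power.
Search a = 0, 1, 2, … for 729 - a² a perfect square: first hit at a = 0: 729 - 0 = 729 = 27².
729 = 0² + 27² = 0 + 729 ✓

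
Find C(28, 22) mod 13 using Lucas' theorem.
0

Using Lucas' theorem:
Write n=28 and k=22 in base 13:
n in base 13: [2, 2]
k in base 13: [1, 9]
C(28,22) mod 13 = ∏ C(n_i, k_i) mod 13
Digit binomials (mod 13): C(2,1) = 2; C(2,9) = 0 (k_i > n_i)
Product: 2 × 0 = 0 ≡ 0 (mod 13)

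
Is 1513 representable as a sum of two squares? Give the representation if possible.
12² + 37² (a=12, b=37)

Factorization: 1513 = 17 × 89
By Fermat: n is sum of two squares iff every prime p ≡ 3 (mod 4) appears to even power.
All primes ≡ 3 (mod 4) appear to even power.
Search a = 0, 1, 2, … for 1513 - a² a perfect square: first hit at a = 12: 1513 - 144 = 1369 = 37².
1513 = 12² + 37² = 144 + 1369 ✓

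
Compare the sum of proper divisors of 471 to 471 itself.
deficient

Proper divisors of 471: sum = 1 + 3 + 157 = 161
Since 161 < 471, 471 is deficient.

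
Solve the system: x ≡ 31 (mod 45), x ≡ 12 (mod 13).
571

Using Chinese Remainder Theorem:
M = 45 × 13 = 585
M1 = 13, M2 = 45
y1 = 13^(-1) mod 45 = 7
y2 = 45^(-1) mod 13 = 11
x = (31×13×7 + 12×45×11) mod 585 = 571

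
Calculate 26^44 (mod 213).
37

Repeated squaring. Binary of 44 = 101100.
26^1 ≡ 26 (mod 213); 26^2 ≡ 37 (mod 213); 26^4 ≡ 91 (mod 213); 26^8 ≡ 187 (mod 213); 26^16 ≡ 37 (mod 213); 26^32 ≡ 91 (mod 213)
26^44 = 26^4 × 26^8 × 26^32 ≡ 37 (mod 213)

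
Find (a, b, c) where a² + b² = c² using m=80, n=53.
(3591, 8480, 9209)

Euclid's formula: a = m² - n², b = 2mn, c = m² + n²
m = 80, n = 53
a = 80² - 53² = 6400 - 2809 = 3591
b = 2 × 80 × 53 = 8480
c = 80² + 53² = 6400 + 2809 = 9209
Verification: 3591² + 8480² = 12895281 + 71910400 = 84805681 = 9209² ✓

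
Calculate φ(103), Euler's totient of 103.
102

103 = 103
φ(n) = n × ∏(1 - 1/p) for each prime p dividing n
φ(103) = 103 × (1 - 1/103) = 102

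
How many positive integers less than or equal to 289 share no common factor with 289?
272

289 = 17^2
φ(n) = n × ∏(1 - 1/p) for each prime p dividing n
φ(289) = 289 × (1 - 1/17) = 272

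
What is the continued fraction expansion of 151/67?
[2; 3, 1, 16]

Euclidean algorithm steps:
151 = 2 × 67 + 17
67 = 3 × 17 + 16
17 = 1 × 16 + 1
16 = 16 × 1 + 0
Continued fraction: [2; 3, 1, 16]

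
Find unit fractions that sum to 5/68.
1/14 + 1/476

Greedy algorithm:
5/68: ceiling(68/5) = 14, use 1/14
1/476: ceiling(476/1) = 476, use 1/476
Result: 5/68 = 1/14 + 1/476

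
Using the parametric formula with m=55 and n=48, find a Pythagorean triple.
(721, 5280, 5329)

Euclid's formula: a = m² - n², b = 2mn, c = m² + n²
m = 55, n = 48
a = 55² - 48² = 3025 - 2304 = 721
b = 2 × 55 × 48 = 5280
c = 55² + 48² = 3025 + 2304 = 5329
Verification: 721² + 5280² = 519841 + 27878400 = 28398241 = 5329² ✓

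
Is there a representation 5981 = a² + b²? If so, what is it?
50² + 59² (a=50, b=59)

Factorization: 5981 = 5981
By Fermat: n is sum of two squares iff every prime p ≡ 3 (mod 4) appears to even power.
All primes ≡ 3 (mod 4) appear to even power.
Search a = 0, 1, 2, … for 5981 - a² a perfect square: first hit at a = 50: 5981 - 2500 = 3481 = 59².
5981 = 50² + 59² = 2500 + 3481 ✓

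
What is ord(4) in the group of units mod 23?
11

23 is prime, so ord(4) divides φ(23) = 22.
Divisors of 22: 1, 2, 11, 22.
Repeated squaring: 4^1 ≡ 4, 4^2 ≡ 16, 4^4 ≡ 3, 4^8 ≡ 9, 4^16 ≡ 12 (mod 23).
Test 4^d mod 23 for each divisor d in increasing order:
4^1 ≡ 4
4^2 ≡ 16
4^11 = 4^8·4^2·4^1 ≡ 1  ← first divisor giving 1
The order is 11.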